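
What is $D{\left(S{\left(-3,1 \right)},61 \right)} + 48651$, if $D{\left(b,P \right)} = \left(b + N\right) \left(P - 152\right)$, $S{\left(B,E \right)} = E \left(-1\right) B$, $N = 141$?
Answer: $35547$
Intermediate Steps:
$S{\left(B,E \right)} = - B E$ ($S{\left(B,E \right)} = - E B = - B E$)
$D{\left(b,P \right)} = \left(-152 + P\right) \left(141 + b\right)$ ($D{\left(b,P \right)} = \left(b + 141\right) \left(P - 152\right) = \left(141 + b\right) \left(-152 + P\right) = \left(-152 + P\right) \left(141 + b\right)$)
$D{\left(S{\left(-3,1 \right)},61 \right)} + 48651 = \left(-21432 - 152 \left(\left(-1\right) \left(-3\right) 1\right) + 141 \cdot 61 + 61 \left(\left(-1\right) \left(-3\right) 1\right)\right) + 48651 = \left(-21432 - 456 + 8601 + 61 \cdot 3\right) + 48651 = \left(-21432 - 456 + 8601 + 183\right) + 48651 = -13104 + 48651 = 35547$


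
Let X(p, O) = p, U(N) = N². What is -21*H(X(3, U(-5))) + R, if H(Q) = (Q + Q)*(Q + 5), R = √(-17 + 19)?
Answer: -1008 + √2 ≈ -1006.6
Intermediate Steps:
R = √2 ≈ 1.4142
H(Q) = 2*Q*(5 + Q) (H(Q) = (2*Q)*(5 + Q) = 2*Q*(5 + Q))
-21*H(X(3, U(-5))) + R = -42*3*(5 + 3) + √2 = -42*3*8 + √2 = -21*48 + √2 = -1008 + √2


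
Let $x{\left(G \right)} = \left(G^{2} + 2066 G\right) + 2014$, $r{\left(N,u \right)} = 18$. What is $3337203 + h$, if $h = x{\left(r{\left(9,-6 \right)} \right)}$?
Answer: $3376729$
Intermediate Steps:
$x{\left(G \right)} = 2014 + G^{2} + 2066 G$
$h = 39526$ ($h = 2014 + 18^{2} + 2066 \cdot 18 = 2014 + 324 + 37188 = 39526$)
$3337203 + h = 3337203 + 39526 = 3376729$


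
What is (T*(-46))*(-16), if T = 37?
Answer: 27232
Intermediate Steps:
(T*(-46))*(-16) = (37*(-46))*(-16) = -1702*(-16) = 27232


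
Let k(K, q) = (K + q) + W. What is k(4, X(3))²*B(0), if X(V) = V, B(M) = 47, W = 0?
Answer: 2303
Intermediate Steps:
k(K, q) = K + q (k(K, q) = (K + q) + 0 = K + q)
k(4, X(3))²*B(0) = (4 + 3)²*47 = 7²*47 = 49*47 = 2303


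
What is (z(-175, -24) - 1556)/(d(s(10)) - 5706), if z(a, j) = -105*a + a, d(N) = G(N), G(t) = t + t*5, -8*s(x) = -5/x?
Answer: -44384/15215 ≈ -2.9171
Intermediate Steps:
s(x) = 5/(8*x) (s(x) = -(-5)/(8*x) = 5/(8*x))
G(t) = 6*t (G(t) = t + 5*t = 6*t)
d(N) = 6*N
z(a, j) = -104*a
(z(-175, -24) - 1556)/(d(s(10)) - 5706) = (-104*(-175) - 1556)/(6*((5/8)/10) - 5706) = (18200 - 1556)/(6*((5/8)*(⅒)) - 5706) = 16644/(6*(1/16) - 5706) = 16644/(3/8 - 5706) = 16644/(-45645/8) = 16644*(-8/45645) = -44384/15215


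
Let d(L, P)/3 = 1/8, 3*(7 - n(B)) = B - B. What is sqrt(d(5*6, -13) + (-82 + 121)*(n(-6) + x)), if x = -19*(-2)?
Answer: sqrt(28086)/4 ≈ 41.897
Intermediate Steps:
n(B) = 7 (n(B) = 7 - (B - B)/3 = 7 - 1/3*0 = 7 + 0 = 7)
x = 38
d(L, P) = 3/8
sqrt(d(5*6, -13) + (-82 + 121)*(n(-6) + x)) = sqrt(3/8 + (-82 + 121)*(7 + 38)) = sqrt(3/8 + 39*45) = sqrt(3/8 + 1755) = sqrt(14043/8) = sqrt(28086)/4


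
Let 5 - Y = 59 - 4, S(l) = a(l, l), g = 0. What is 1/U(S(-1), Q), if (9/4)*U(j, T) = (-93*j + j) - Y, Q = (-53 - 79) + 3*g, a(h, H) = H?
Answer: 9/568 ≈ 0.015845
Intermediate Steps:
S(l) = l
Q = -132 (Q = (-53 - 79) + 3*0 = -132 + 0 = -132)
Y = -50 (Y = 5 - (59 - 4) = 5 - 1*55 = 5 - 55 = -50)
U(j, T) = 200/9 - 368*j/9 (U(j, T) = 4*((-93*j + j) - 1*(-50))/9 = 4*(-92*j + 50)/9 = 4*(50 - 92*j)/9 = 200/9 - 368*j/9)
1/U(S(-1), Q) = 1/(200/9 - 368/9*(-1)) = 1/(200/9 + 368/9) = 1/(568/9) = 9/568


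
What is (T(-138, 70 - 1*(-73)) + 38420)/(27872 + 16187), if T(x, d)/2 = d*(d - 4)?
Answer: 78174/44059 ≈ 1.7743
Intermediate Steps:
T(x, d) = 2*d*(-4 + d) (T(x, d) = 2*(d*(d - 4)) = 2*(d*(-4 + d)) = 2*d*(-4 + d))
(T(-138, 70 - 1*(-73)) + 38420)/(27872 + 16187) = (2*(70 - 1*(-73))*(-4 + (70 - 1*(-73))) + 38420)/(27872 + 16187) = (2*(70 + 73)*(-4 + (70 + 73)) + 38420)/44059 = (2*143*(-4 + 143) + 38420)*(1/44059) = (2*143*139 + 38420)*(1/44059) = (39754 + 38420)*(1/44059) = 78174*(1/44059) = 78174/44059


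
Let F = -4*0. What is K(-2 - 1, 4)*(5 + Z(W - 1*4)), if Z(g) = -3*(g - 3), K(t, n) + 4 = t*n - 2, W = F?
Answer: -468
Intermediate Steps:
F = 0
W = 0
K(t, n) = -6 + n*t (K(t, n) = -4 + (t*n - 2) = -4 + (n*t - 2) = -4 + (-2 + n*t) = -6 + n*t)
Z(g) = 9 - 3*g (Z(g) = -3*(-3 + g) = 9 - 3*g)
K(-2 - 1, 4)*(5 + Z(W - 1*4)) = (-6 + 4*(-2 - 1))*(5 + (9 - 3*(0 - 1*4))) = (-6 + 4*(-3))*(5 + (9 - 3*(0 - 4))) = (-6 - 12)*(5 + (9 - 3*(-4))) = -18*(5 + (9 + 12)) = -18*(5 + 21) = -18*26 = -468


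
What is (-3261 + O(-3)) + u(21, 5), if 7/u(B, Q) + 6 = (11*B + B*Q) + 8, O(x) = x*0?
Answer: -1102211/338 ≈ -3261.0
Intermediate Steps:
O(x) = 0
u(B, Q) = 7/(2 + 11*B + B*Q) (u(B, Q) = 7/(-6 + ((11*B + B*Q) + 8)) = 7/(-6 + (8 + 11*B + B*Q)) = 7/(2 + 11*B + B*Q))
(-3261 + O(-3)) + u(21, 5) = (-3261 + 0) + 7/(2 + 11*21 + 21*5) = -3261 + 7/(2 + 231 + 105) = -3261 + 7/338 = -1102211/338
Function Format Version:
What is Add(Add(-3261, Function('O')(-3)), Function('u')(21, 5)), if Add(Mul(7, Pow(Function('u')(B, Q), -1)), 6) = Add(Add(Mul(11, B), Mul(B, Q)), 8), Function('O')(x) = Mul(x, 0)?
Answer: Rational(-1102211, 338) ≈ -3261.0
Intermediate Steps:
Function('O')(x) = 0
Function('u')(B, Q) = Mul(7, Pow(Add(2, Mul(11, B), Mul(B, Q)), -1)) (Function('u')(B, Q) = Mul(7, Pow(Add(-6, Add(Add(Mul(11, B), Mul(B, Q)), 8)), -1)) = Mul(7, Pow(Add(-6, Add(8, Mul(11, B), Mul(B, Q))), -1)) = Mul(7, Pow(Add(2, Mul(11, B), Mul(B, Q)), -1)))
Add(Add(-3261, Function('O')(-3)), Function('u')(21, 5)) = Add(Add(-3261, 0), Mul(7, Pow(Add(2, Mul(11, 21), Mul(21, 5)), -1))) = Add(-3261, Mul(7, Pow(Add(2, 231, 105), -1))) = Add(-3261, Mul(7, Pow(338, -1))) = Add(-3261, Mul(7, Rational(1, 338))) = Add(-3261, Rational(7, 338)) = Rational(-1102211, 338)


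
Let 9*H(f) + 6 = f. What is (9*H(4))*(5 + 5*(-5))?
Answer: 40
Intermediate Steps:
H(f) = -2/3 + f/9
(9*H(4))*(5 + 5*(-5)) = (9*(-2/3 + (1/9)*4))*(5 + 5*(-5)) = (9*(-2/3 + 4/9))*(5 - 25) = (9*(-2/9))*(-20) = -2*(-20) = 40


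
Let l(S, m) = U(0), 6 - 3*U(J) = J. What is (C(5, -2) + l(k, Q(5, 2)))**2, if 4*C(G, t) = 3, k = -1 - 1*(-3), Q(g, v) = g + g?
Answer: 121/16 ≈ 7.5625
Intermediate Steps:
U(J) = 2 - J/3
Q(g, v) = 2*g
k = 2 (k = -1 + 3 = 2)
C(G, t) = 3/4 (C(G, t) = (1/4)*3 = 3/4)
l(S, m) = 2 (l(S, m) = 2 - 1/3*0 = 2 + 0 = 2)
(C(5, -2) + l(k, Q(5, 2)))**2 = (3/4 + 2)**2 = (11/4)**2 = 121/16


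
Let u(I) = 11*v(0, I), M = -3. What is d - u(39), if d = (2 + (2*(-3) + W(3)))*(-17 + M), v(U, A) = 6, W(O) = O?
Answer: -46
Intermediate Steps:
u(I) = 66 (u(I) = 11*6 = 66)
d = 20 (d = (2 + (2*(-3) + 3))*(-17 - 3) = (2 + (-6 + 3))*(-20) = (2 - 3)*(-20) = -1*(-20) = 20)
d - u(39) = 20 - 1*66 = 20 - 66 = -46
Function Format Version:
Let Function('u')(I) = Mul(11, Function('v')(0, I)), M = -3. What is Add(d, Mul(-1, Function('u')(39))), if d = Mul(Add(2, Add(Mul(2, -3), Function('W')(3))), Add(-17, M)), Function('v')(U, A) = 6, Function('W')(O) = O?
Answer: -46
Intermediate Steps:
Function('u')(I) = 66 (Function('u')(I) = Mul(11, 6) = 66)
d = 20 (d = Mul(Add(2, Add(Mul(2, -3), 3)), Add(-17, -3)) = Mul(Add(2, Add(-6, 3)), -20) = Mul(Add(2, -3), -20) = Mul(-1, -20) = 20)
Add(d, Mul(-1, Function('u')(39))) = Add(20, Mul(-1, 66)) = Add(20, -66) = -46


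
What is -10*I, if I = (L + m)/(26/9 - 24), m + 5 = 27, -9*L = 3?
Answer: 195/19 ≈ 10.263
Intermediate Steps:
L = -⅓ (L = -⅑*3 = -⅓ ≈ -0.33333)
m = 22 (m = -5 + 27 = 22)
I = -39/38 (I = (-⅓ + 22)/(26/9 - 24) = 65/(3*(26*(⅑) - 24)) = 65/(3*(26/9 - 24)) = 65/(3*(-190/9)) = (65/3)*(-9/190) = -39/38 ≈ -1.0263)
-10*I = -10*(-39/38) = 195/19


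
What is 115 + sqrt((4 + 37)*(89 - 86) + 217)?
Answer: 115 + 2*sqrt(85) ≈ 133.44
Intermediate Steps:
115 + sqrt((4 + 37)*(89 - 86) + 217) = 115 + sqrt(41*3 + 217) = 115 + sqrt(123 + 217) = 115 + sqrt(340) = 115 + 2*sqrt(85)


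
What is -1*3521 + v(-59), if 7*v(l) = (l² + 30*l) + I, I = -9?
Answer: -22945/7 ≈ -3277.9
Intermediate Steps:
v(l) = -9/7 + l²/7 + 30*l/7 (v(l) = ((l² + 30*l) - 9)/7 = (-9 + l² + 30*l)/7 = -9/7 + l²/7 + 30*l/7)
-1*3521 + v(-59) = -1*3521 + (-9/7 + (⅐)*(-59)² + (30/7)*(-59)) = -3521 + (-9/7 + (⅐)*3481 - 1770/7) = -3521 + (-9/7 + 3481/7 - 1770/7) = -3521 + 1702/7 = -22945/7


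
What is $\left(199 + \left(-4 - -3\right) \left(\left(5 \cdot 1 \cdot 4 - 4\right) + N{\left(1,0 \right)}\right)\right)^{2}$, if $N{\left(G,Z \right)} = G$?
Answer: $33124$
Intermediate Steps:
$\left(199 + \left(-4 - -3\right) \left(\left(5 \cdot 1 \cdot 4 - 4\right) + N{\left(1,0 \right)}\right)\right)^{2} = \left(199 + \left(-4 - -3\right) \left(\left(5 \cdot 1 \cdot 4 - 4\right) + 1\right)\right)^{2} = \left(199 + \left(-4 + 3\right) \left(\left(5 \cdot 4 - 4\right) + 1\right)\right)^{2} = \left(199 - \left(\left(20 - 4\right) + 1\right)\right)^{2} = \left(199 - \left(16 + 1\right)\right)^{2} = \left(199 - 17\right)^{2} = 182^{2} = 33124$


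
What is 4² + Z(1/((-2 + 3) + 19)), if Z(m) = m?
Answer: 321/20 ≈ 16.050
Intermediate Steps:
4² + Z(1/((-2 + 3) + 19)) = 4² + 1/((-2 + 3) + 19) = 16 + 1/(1 + 19) = 16 + 1/20 = 321/20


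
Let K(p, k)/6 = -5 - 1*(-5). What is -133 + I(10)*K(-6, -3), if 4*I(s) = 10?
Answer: -133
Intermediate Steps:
I(s) = 5/2 (I(s) = (¼)*10 = 5/2)
K(p, k) = 0 (K(p, k) = 6*(-5 - 1*(-5)) = 6*(-5 + 5) = 6*0 = 0)
-133 + I(10)*K(-6, -3) = -133 + (5/2)*0 = -133 + 0 = -133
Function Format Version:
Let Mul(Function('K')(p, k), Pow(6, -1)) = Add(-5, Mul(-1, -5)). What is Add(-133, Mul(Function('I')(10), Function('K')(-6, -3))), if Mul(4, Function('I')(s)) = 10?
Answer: -133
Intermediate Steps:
Function('I')(s) = Rational(5, 2) (Function('I')(s) = Mul(Rational(1, 4), 10) = Rational(5, 2))
Function('K')(p, k) = 0 (Function('K')(p, k) = Mul(6, Add(-5, Mul(-1, -5))) = Mul(6, Add(-5, 5)) = Mul(6, 0) = 0)
Add(-133, Mul(Function('I')(10), Function('K')(-6, -3))) = Add(-133, Mul(Rational(5, 2), 0)) = Add(-133, 0) = -133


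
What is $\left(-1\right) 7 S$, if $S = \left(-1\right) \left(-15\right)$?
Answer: $-105$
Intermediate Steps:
$S = 15$
$\left(-1\right) 7 S = \left(-1\right) 7 \cdot 15 = \left(-7\right) 15 = -105$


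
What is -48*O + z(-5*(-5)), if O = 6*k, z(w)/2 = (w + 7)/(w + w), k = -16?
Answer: 115232/25 ≈ 4609.3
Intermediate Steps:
z(w) = (7 + w)/w (z(w) = 2*((w + 7)/(w + w)) = 2*((7 + w)/((2*w))) = 2*((7 + w)*(1/(2*w))) = 2*((7 + w)/(2*w)) = (7 + w)/w)
O = -96 (O = 6*(-16) = -96)
-48*O + z(-5*(-5)) = -48*(-96) + (7 - 5*(-5))/((-5*(-5))) = 4608 + (7 + 25)/25 = 4608 + (1/25)*32 = 4608 + 32/25 = 115232/25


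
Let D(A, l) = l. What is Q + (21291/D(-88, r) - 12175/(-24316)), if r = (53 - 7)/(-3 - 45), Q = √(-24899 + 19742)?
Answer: -12424806919/559268 + 3*I*√573 ≈ -22216.0 + 71.812*I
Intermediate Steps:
Q = 3*I*√573 (Q = √(-5157) = 3*I*√573 ≈ 71.812*I)
r = -23/24 (r = 46/(-48) = 46*(-1/48) = -23/24 ≈ -0.95833)
Q + (21291/D(-88, r) - 12175/(-24316)) = 3*I*√573 + (21291/(-23/24) - 12175/(-24316)) = 3*I*√573 + (21291*(-24/23) - 12175*(-1/24316)) = 3*I*√573 + (-510984/23 + 12175/24316) = 3*I*√573 - 12424806919/559268 = -12424806919/559268 + 3*I*√573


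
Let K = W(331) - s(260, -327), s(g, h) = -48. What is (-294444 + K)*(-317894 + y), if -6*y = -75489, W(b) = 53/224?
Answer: 40267452516875/448 ≈ 8.9883e+10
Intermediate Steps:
W(b) = 53/224 (W(b) = 53*(1/224) = 53/224)
y = 25163/2 (y = -1/6*(-75489) = 25163/2 ≈ 12582.)
K = 10805/224 (K = 53/224 - 1*(-48) = 53/224 + 48 = 10805/224 ≈ 48.237)
(-294444 + K)*(-317894 + y) = (-294444 + 10805/224)*(-317894 + 25163/2) = -65944651/224*(-610625/2) = 40267452516875/448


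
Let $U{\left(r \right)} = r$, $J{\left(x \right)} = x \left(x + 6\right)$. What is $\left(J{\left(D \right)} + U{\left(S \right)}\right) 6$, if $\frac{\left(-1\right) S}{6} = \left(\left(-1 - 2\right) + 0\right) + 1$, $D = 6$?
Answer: $504$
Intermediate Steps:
$S = 12$ ($S = - 6 \left(\left(\left(-1 - 2\right) + 0\right) + 1\right) = - 6 \left(\left(-3 + 0\right) + 1\right) = - 6 \left(-3 + 1\right) = \left(-6\right) \left(-2\right) = 12$)
$J{\left(x \right)} = x \left(6 + x\right)$
$\left(J{\left(D \right)} + U{\left(S \right)}\right) 6 = \left(6 \left(6 + 6\right) + 12\right) 6 = \left(6 \cdot 12 + 12\right) 6 = \left(72 + 12\right) 6 = 84 \cdot 6 = 504$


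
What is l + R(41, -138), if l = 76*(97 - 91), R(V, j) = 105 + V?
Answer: 602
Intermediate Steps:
l = 456 (l = 76*6 = 456)
l + R(41, -138) = 456 + (105 + 41) = 456 + 146 = 602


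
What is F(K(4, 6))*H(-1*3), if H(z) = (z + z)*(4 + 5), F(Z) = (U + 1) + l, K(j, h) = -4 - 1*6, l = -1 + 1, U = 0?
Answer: -54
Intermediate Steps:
l = 0
K(j, h) = -10 (K(j, h) = -4 - 6 = -10)
F(Z) = 1 (F(Z) = (0 + 1) + 0 = 1 + 0 = 1)
H(z) = 18*z (H(z) = (2*z)*9 = 18*z)
F(K(4, 6))*H(-1*3) = 1*(18*(-1*3)) = 1*(18*(-3)) = 1*(-54) = -54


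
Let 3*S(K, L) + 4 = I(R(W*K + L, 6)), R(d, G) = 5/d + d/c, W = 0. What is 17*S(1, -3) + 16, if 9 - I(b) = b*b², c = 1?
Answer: 50239/81 ≈ 620.23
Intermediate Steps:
R(d, G) = d + 5/d (R(d, G) = 5/d + d/1 = 5/d + d*1 = 5/d + d = d + 5/d)
I(b) = 9 - b³ (I(b) = 9 - b*b² = 9 - b³)
S(K, L) = 5/3 - (L + 5/L)³/3 (S(K, L) = -4/3 + (9 - ((0*K + L) + 5/(0*K + L))³)/3 = -4/3 + (9 - ((0 + L) + 5/(0 + L))³)/3 = -4/3 + (9 - (L + 5/L)³)/3 = -4/3 + (3 - (L + 5/L)³/3) = 5/3 - (L + 5/L)³/3)
17*S(1, -3) + 16 = 17*(5/3 - ⅓*(5 + (-3)²)³/(-3)³) + 16 = 17*(5/3 - ⅓*(-1/27)*(5 + 9)³) + 16 = 17*(5/3 - ⅓*(-1/27)*14³) + 16 = 17*(5/3 - ⅓*(-1/27)*2744) + 16 = 17*(5/3 + 2744/81) + 16 = 17*(2879/81) + 16 = 48943/81 + 16 = 50239/81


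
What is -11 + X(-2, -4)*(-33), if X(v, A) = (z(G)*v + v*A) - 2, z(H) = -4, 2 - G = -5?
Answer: -473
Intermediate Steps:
G = 7 (G = 2 - 1*(-5) = 2 + 5 = 7)
X(v, A) = -2 - 4*v + A*v (X(v, A) = (-4*v + v*A) - 2 = (-4*v + A*v) - 2 = -2 - 4*v + A*v)
-11 + X(-2, -4)*(-33) = -11 + (-2 - 4*(-2) - 4*(-2))*(-33) = -11 + (-2 + 8 + 8)*(-33) = -11 + 14*(-33) = -11 - 462 = -473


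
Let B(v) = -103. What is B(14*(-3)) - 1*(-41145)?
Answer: 41042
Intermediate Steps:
B(14*(-3)) - 1*(-41145) = -103 - 1*(-41145) = -103 + 41145 = 41042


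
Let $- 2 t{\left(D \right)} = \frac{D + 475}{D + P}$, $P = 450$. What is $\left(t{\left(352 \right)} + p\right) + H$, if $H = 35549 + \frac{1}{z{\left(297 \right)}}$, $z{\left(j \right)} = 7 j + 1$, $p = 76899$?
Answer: $\frac{93790198201}{834080} \approx 1.1245 \cdot 10^{5}$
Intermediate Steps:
$t{\left(D \right)} = - \frac{475 + D}{2 \left(450 + D\right)}$ ($t{\left(D \right)} = - \frac{\left(D + 475\right) \frac{1}{D + 450}}{2} = - \frac{\left(475 + D\right) \frac{1}{450 + D}}{2} = - \frac{\frac{1}{450 + D} \left(475 + D\right)}{2} = - \frac{475 + D}{2 \left(450 + D\right)}$)
$z{\left(j \right)} = 1 + 7 j$
$H = \frac{73941921}{2080}$ ($H = 35549 + \frac{1}{1 + 7 \cdot 297} = 35549 + \frac{1}{1 + 2079} = 35549 + \frac{1}{2080} = \frac{73941921}{2080} \approx 35549.0$)
$\left(t{\left(352 \right)} + p\right) + H = \left(\frac{-475 - 352}{2 \left(450 + 352\right)} + 76899\right) + \frac{73941921}{2080} = \left(\frac{-475 - 352}{2 \cdot 802} + 76899\right) + \frac{73941921}{2080} = \left(\frac{1}{2} \cdot \frac{1}{802} \left(-827\right) + 76899\right) + \frac{73941921}{2080} = \left(- \frac{827}{1604} + 76899\right) + \frac{73941921}{2080} = \frac{123345169}{1604} + \frac{73941921}{2080} = \frac{93790198201}{834080}$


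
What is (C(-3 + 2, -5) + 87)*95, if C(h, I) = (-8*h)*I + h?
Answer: 4370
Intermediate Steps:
C(h, I) = h - 8*I*h (C(h, I) = -8*I*h + h = h - 8*I*h)
(C(-3 + 2, -5) + 87)*95 = ((-3 + 2)*(1 - 8*(-5)) + 87)*95 = (-(1 + 40) + 87)*95 = (-1*41 + 87)*95 = (-41 + 87)*95 = 46*95 = 4370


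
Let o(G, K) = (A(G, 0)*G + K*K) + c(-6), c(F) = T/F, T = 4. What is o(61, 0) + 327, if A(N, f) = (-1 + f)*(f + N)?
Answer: -10184/3 ≈ -3394.7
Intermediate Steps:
A(N, f) = (-1 + f)*(N + f)
c(F) = 4/F
o(G, K) = -2/3 + K**2 - G**2 (o(G, K) = ((0**2 - G - 1*0 + G*0)*G + K*K) + 4/(-6) = ((0 - G + 0 + 0)*G + K**2) + 4*(-1/6) = ((-G)*G + K**2) - 2/3 = (-G**2 + K**2) - 2/3 = (K**2 - G**2) - 2/3 = -2/3 + K**2 - G**2)
o(61, 0) + 327 = (-2/3 + 0**2 - 1*61**2) + 327 = (-2/3 + 0 - 1*3721) + 327 = (-2/3 + 0 - 3721) + 327 = -11165/3 + 327 = -10184/3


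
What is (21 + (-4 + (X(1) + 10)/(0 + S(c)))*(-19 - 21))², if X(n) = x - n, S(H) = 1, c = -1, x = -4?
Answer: 361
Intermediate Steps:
X(n) = -4 - n
(21 + (-4 + (X(1) + 10)/(0 + S(c)))*(-19 - 21))² = (21 + (-4 + ((-4 - 1*1) + 10)/(0 + 1))*(-19 - 21))² = (21 + (-4 + ((-4 - 1) + 10)/1)*(-40))² = (21 + (-4 + (-5 + 10)*1)*(-40))² = (21 + (-4 + 5*1)*(-40))² = (21 + (-4 + 5)*(-40))² = (21 + 1*(-40))² = (21 - 40)² = (-19)² = 361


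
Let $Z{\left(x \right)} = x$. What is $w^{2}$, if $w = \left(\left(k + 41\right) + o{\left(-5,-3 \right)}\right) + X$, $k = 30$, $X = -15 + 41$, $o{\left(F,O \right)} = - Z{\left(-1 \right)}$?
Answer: $9604$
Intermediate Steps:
$o{\left(F,O \right)} = 1$ ($o{\left(F,O \right)} = \left(-1\right) \left(-1\right) = 1$)
$X = 26$
$w = 98$ ($w = \left(\left(30 + 41\right) + 1\right) + 26 = \left(71 + 1\right) + 26 = 72 + 26 = 98$)
$w^{2} = 98^{2} = 9604$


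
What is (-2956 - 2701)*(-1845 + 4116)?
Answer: -12847047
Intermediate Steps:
(-2956 - 2701)*(-1845 + 4116) = -5657*2271 = -12847047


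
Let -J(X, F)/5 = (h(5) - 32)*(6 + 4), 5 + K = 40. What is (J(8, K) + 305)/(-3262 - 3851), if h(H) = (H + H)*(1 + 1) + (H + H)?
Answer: -135/2371 ≈ -0.056938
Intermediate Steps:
K = 35 (K = -5 + 40 = 35)
h(H) = 6*H (h(H) = (2*H)*2 + 2*H = 4*H + 2*H = 6*H)
J(X, F) = 100 (J(X, F) = -5*(6*5 - 32)*(6 + 4) = -5*(30 - 32)*10 = -(-10)*10 = -5*(-20) = 100)
(J(8, K) + 305)/(-3262 - 3851) = (100 + 305)/(-3262 - 3851) = 405/(-7113) = 405*(-1/7113) = -135/2371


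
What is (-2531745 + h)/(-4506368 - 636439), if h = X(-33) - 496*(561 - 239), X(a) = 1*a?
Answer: 2691490/5142807 ≈ 0.52335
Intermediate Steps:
X(a) = a
h = -159745 (h = -33 - 496*(561 - 239) = -33 - 496*322 = -33 - 159712 = -159745)
(-2531745 + h)/(-4506368 - 636439) = (-2531745 - 159745)/(-4506368 - 636439) = -2691490/(-5142807) = -2691490*(-1/5142807) = 2691490/5142807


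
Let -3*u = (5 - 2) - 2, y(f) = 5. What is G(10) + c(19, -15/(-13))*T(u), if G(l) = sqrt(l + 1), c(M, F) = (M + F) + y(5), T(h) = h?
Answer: -109/13 + sqrt(11) ≈ -5.0680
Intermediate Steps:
u = -1/3 (u = -((5 - 2) - 2)/3 = -(3 - 2)/3 = -1/3*1 = -1/3 ≈ -0.33333)
c(M, F) = 5 + F + M (c(M, F) = (M + F) + 5 = (F + M) + 5 = 5 + F + M)
G(l) = sqrt(1 + l)
G(10) + c(19, -15/(-13))*T(u) = sqrt(1 + 10) + (5 - 15/(-13) + 19)*(-1/3) = sqrt(11) + (5 - 15*(-1/13) + 19)*(-1/3) = sqrt(11) + (5 + 15/13 + 19)*(-1/3) = sqrt(11) + (327/13)*(-1/3) = sqrt(11) - 109/13 = -109/13 + sqrt(11)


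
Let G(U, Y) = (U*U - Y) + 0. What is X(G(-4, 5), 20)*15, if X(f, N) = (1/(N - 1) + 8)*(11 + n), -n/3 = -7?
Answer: 73440/19 ≈ 3865.3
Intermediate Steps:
n = 21 (n = -3*(-7) = 21)
G(U, Y) = U² - Y (G(U, Y) = (U² - Y) + 0 = U² - Y)
X(f, N) = 256 + 32/(-1 + N) (X(f, N) = (1/(N - 1) + 8)*(11 + 21) = (1/(-1 + N) + 8)*32 = (8 + 1/(-1 + N))*32 = 256 + 32/(-1 + N))
X(G(-4, 5), 20)*15 = (32*(-7 + 8*20)/(-1 + 20))*15 = (32*(-7 + 160)/19)*15 = (32*(1/19)*153)*15 = (4896/19)*15 = 73440/19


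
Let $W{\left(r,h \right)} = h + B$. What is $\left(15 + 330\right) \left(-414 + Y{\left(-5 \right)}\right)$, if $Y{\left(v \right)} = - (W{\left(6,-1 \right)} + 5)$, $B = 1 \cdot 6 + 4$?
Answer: $-147660$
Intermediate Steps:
$B = 10$ ($B = 6 + 4 = 10$)
$W{\left(r,h \right)} = 10 + h$ ($W{\left(r,h \right)} = h + 10 = 10 + h$)
$Y{\left(v \right)} = -14$ ($Y{\left(v \right)} = - (\left(10 - 1\right) + 5) = - (9 + 5) = \left(-1\right) 14 = -14$)
$\left(15 + 330\right) \left(-414 + Y{\left(-5 \right)}\right) = \left(15 + 330\right) \left(-414 - 14\right) = 345 \left(-428\right) = -147660$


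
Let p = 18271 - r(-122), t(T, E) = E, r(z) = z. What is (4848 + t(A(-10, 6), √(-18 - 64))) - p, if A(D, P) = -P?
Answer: -13545 + I*√82 ≈ -13545.0 + 9.0554*I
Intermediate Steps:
p = 18393 (p = 18271 - 1*(-122) = 18271 + 122 = 18393)
(4848 + t(A(-10, 6), √(-18 - 64))) - p = (4848 + √(-18 - 64)) - 1*18393 = (4848 + √(-82)) - 18393 = (4848 + I*√82) - 18393 = -13545 + I*√82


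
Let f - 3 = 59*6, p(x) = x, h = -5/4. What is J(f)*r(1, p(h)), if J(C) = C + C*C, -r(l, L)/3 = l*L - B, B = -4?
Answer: -2108799/2 ≈ -1.0544e+6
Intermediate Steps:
h = -5/4 (h = -5*¼ = -5/4 ≈ -1.2500)
r(l, L) = -12 - 3*L*l (r(l, L) = -3*(l*L - 1*(-4)) = -3*(L*l + 4) = -3*(4 + L*l) = -12 - 3*L*l)
f = 357 (f = 3 + 59*6 = 3 + 354 = 357)
J(C) = C + C²
J(f)*r(1, p(h)) = (357*(1 + 357))*(-12 - 3*(-5/4)*1) = (357*358)*(-12 + 15/4) = 127806*(-33/4) = -2108799/2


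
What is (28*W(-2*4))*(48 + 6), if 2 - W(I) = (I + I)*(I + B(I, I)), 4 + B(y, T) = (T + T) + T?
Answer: -867888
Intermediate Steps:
B(y, T) = -4 + 3*T (B(y, T) = -4 + ((T + T) + T) = -4 + (2*T + T) = -4 + 3*T)
W(I) = 2 - 2*I*(-4 + 4*I) (W(I) = 2 - (I + I)*(I + (-4 + 3*I)) = 2 - 2*I*(-4 + 4*I))
(28*W(-2*4))*(48 + 6) = (28*(2 - 8*(-2*4)² + 8*(-2*4)))*(48 + 6) = (28*(2 - 8*(-8)² + 8*(-8)))*54 = (28*(2 - 8*64 - 64))*54 = (28*(2 - 512 - 64))*54 = (28*(-574))*54 = -16072*54 = -867888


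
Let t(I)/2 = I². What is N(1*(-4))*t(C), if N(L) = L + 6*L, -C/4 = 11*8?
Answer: -6938624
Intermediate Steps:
C = -352 (C = -44*8 = -4*88 = -352)
t(I) = 2*I²
N(L) = 7*L
N(1*(-4))*t(C) = (7*(1*(-4)))*(2*(-352)²) = (7*(-4))*(2*123904) = -28*247808 = -6938624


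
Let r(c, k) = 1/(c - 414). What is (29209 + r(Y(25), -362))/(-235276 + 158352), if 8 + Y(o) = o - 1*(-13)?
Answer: -11216255/29538816 ≈ -0.37971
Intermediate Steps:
Y(o) = 5 + o (Y(o) = -8 + (o - 1*(-13)) = -8 + (o + 13) = -8 + (13 + o) = 5 + o)
r(c, k) = 1/(-414 + c)
(29209 + r(Y(25), -362))/(-235276 + 158352) = (29209 + 1/(-414 + (5 + 25)))/(-235276 + 158352) = (29209 + 1/(-414 + 30))/(-76924) = (29209 + 1/(-384))*(-1/76924) = (29209 - 1/384)*(-1/76924) = (11216255/384)*(-1/76924) = -11216255/29538816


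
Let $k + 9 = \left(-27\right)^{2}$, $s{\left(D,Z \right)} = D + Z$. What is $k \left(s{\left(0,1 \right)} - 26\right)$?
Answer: $-18000$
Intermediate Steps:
$k = 720$ ($k = -9 + \left(-27\right)^{2} = -9 + 729 = 720$)
$k \left(s{\left(0,1 \right)} - 26\right) = 720 \left(\left(0 + 1\right) - 26\right) = 720 \left(1 - 26\right) = 720 \left(-25\right) = -18000$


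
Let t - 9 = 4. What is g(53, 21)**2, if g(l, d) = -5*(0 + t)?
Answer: 4225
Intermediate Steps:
t = 13 (t = 9 + 4 = 13)
g(l, d) = -65 (g(l, d) = -5*(0 + 13) = -5*13 = -65)
g(53, 21)**2 = (-65)**2 = 4225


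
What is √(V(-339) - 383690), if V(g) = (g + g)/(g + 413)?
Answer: I*√525284153/37 ≈ 619.43*I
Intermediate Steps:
V(g) = 2*g/(413 + g) (V(g) = (2*g)/(413 + g) = 2*g/(413 + g))
√(V(-339) - 383690) = √(2*(-339)/(413 - 339) - 383690) = √(2*(-339)/74 - 383690) = √(2*(-339)*(1/74) - 383690) = √(-339/37 - 383690) = √(-14196869/37) = I*√525284153/37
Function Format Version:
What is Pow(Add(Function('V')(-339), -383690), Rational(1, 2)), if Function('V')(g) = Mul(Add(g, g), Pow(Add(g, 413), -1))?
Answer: Mul(Rational(1, 37), I, Pow(525284153, Rational(1, 2))) ≈ Mul(619.43, I)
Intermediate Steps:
Function('V')(g) = Mul(2, g, Pow(Add(413, g), -1)) (Function('V')(g) = Mul(Mul(2, g), Pow(Add(413, g), -1)) = Mul(2, g, Pow(Add(413, g), -1)))
Pow(Add(Function('V')(-339), -383690), Rational(1, 2)) = Pow(Add(Mul(2, -339, Pow(Add(413, -339), -1)), -383690), Rational(1, 2)) = Pow(Add(Mul(2, -339, Pow(74, -1)), -383690), Rational(1, 2)) = Pow(Add(Mul(2, -339, Rational(1, 74)), -383690), Rational(1, 2)) = Pow(Add(Rational(-339, 37), -383690), Rational(1, 2)) = Pow(Rational(-14196869, 37), Rational(1, 2)) = Mul(Rational(1, 37), I, Pow(525284153, Rational(1, 2)))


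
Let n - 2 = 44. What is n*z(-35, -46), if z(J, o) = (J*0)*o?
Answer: 0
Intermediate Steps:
n = 46 (n = 2 + 44 = 46)
z(J, o) = 0 (z(J, o) = 0*o = 0)
n*z(-35, -46) = 46*0 = 0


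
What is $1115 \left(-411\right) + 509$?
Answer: $-457756$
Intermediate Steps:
$1115 \left(-411\right) + 509 = -458265 + 509 = -457756$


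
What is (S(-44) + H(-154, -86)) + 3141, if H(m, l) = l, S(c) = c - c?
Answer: 3055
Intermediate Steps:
S(c) = 0
(S(-44) + H(-154, -86)) + 3141 = (0 - 86) + 3141 = -86 + 3141 = 3055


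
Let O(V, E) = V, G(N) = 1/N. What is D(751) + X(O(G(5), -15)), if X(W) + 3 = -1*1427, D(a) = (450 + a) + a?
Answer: 522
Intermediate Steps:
D(a) = 450 + 2*a
X(W) = -1430 (X(W) = -3 - 1*1427 = -3 - 1427 = -1430)
D(751) + X(O(G(5), -15)) = (450 + 2*751) - 1430 = (450 + 1502) - 1430 = 1952 - 1430 = 522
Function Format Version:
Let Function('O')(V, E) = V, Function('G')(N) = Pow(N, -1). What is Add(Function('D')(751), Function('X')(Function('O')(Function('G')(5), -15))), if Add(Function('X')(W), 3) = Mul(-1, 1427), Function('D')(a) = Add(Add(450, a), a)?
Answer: 522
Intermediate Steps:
Function('D')(a) = Add(450, Mul(2, a))
Function('X')(W) = -1430 (Function('X')(W) = Add(-3, Mul(-1, 1427)) = Add(-3, -1427) = -1430)
Add(Function('D')(751), Function('X')(Function('O')(Function('G')(5), -15))) = Add(Add(450, Mul(2, 751)), -1430) = Add(Add(450, 1502), -1430) = Add(1952, -1430) = 522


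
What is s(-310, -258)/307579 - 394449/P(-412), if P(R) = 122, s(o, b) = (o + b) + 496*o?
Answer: -121343056987/37524638 ≈ -3233.7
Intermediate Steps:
s(o, b) = b + 497*o (s(o, b) = (b + o) + 496*o = b + 497*o)
s(-310, -258)/307579 - 394449/P(-412) = (-258 + 497*(-310))/307579 - 394449/122 = (-258 - 154070)*(1/307579) - 394449*1/122 = -154328*1/307579 - 394449/122 = -154328/307579 - 394449/122 = -121343056987/37524638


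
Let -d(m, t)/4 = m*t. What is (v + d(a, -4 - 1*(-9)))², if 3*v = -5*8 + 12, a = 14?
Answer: 753424/9 ≈ 83714.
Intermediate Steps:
v = -28/3 (v = (-5*8 + 12)/3 = (-40 + 12)/3 = (⅓)*(-28) = -28/3 ≈ -9.3333)
d(m, t) = -4*m*t
(v + d(a, -4 - 1*(-9)))² = (-28/3 - 4*14*(-4 - 1*(-9)))² = (-28/3 - 4*14*(-4 + 9))² = (-28/3 - 4*14*5)² = (-28/3 - 280)² = (-868/3)² = 753424/9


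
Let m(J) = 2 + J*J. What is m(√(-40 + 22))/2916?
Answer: -4/729 ≈ -0.0054870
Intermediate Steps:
m(J) = 2 + J²
m(√(-40 + 22))/2916 = (2 + (√(-40 + 22))²)/2916 = (2 + (√(-18))²)*(1/2916) = (2 + (3*I*√2)²)*(1/2916) = (2 - 18)*(1/2916) = -16*1/2916 = -4/729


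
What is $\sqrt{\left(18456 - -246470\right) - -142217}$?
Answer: $\sqrt{407143} \approx 638.08$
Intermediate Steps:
$\sqrt{\left(18456 - -246470\right) - -142217} = \sqrt{\left(18456 + 246470\right) + 142217} = \sqrt{264926 + 142217} = \sqrt{407143}$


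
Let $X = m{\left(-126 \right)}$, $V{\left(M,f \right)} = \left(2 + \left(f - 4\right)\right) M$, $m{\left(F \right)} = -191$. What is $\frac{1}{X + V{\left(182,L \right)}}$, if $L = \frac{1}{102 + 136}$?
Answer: $- \frac{17}{9422} \approx -0.0018043$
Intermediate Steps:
$L = \frac{1}{238} \approx 0.0042017$
$V{\left(M,f \right)} = M \left(-2 + f\right)$ ($V{\left(M,f \right)} = \left(2 + \left(-4 + f\right)\right) M = \left(-2 + f\right) M = M \left(-2 + f\right)$)
$X = -191$
$\frac{1}{X + V{\left(182,L \right)}} = \frac{1}{-191 + 182 \left(-2 + \frac{1}{238}\right)} = \frac{1}{-191 + 182 \left(- \frac{475}{238}\right)} = \frac{1}{-191 - \frac{6175}{17}} = \frac{1}{- \frac{9422}{17}} = - \frac{17}{9422}$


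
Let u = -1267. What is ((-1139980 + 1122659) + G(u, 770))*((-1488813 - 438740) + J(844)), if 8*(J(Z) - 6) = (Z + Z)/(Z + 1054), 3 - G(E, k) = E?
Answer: 58722326603745/1898 ≈ 3.0939e+10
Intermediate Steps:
G(E, k) = 3 - E
J(Z) = 6 + Z/(4*(1054 + Z)) (J(Z) = 6 + ((Z + Z)/(Z + 1054))/8 = 6 + ((2*Z)/(1054 + Z))/8 = 6 + (2*Z/(1054 + Z))/8 = 6 + Z/(4*(1054 + Z)))
((-1139980 + 1122659) + G(u, 770))*((-1488813 - 438740) + J(844)) = ((-1139980 + 1122659) + (3 - 1*(-1267)))*((-1488813 - 438740) + (25296 + 25*844)/(4*(1054 + 844))) = (-17321 + (3 + 1267))*(-1927553 + (1/4)*(25296 + 21100)/1898) = (-17321 + 1270)*(-1927553 + (1/4)*(1/1898)*46396) = -16051*(-1927553 + 11599/1898) = -16051*(-3658483995/1898) = 58722326603745/1898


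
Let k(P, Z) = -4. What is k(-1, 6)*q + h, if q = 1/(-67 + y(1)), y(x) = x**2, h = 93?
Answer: 3071/33 ≈ 93.061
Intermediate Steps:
q = -1/66 (q = 1/(-67 + 1**2) = 1/(-67 + 1) = 1/(-66) = -1/66 ≈ -0.015152)
k(-1, 6)*q + h = -4*(-1/66) + 93 = 2/33 + 93 = 3071/33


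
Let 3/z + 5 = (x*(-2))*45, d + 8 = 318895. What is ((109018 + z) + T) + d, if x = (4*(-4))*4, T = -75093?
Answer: 2030433063/5755 ≈ 3.5281e+5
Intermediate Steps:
d = 318887 (d = -8 + 318895 = 318887)
x = -64 (x = -16*4 = -64)
z = 3/5755 (z = 3/(-5 - 64*(-2)*45) = 3/(-5 + 128*45) = 3/(-5 + 5760) = 3/5755 ≈ 0.00052129)
((109018 + z) + T) + d = ((109018 + 3/5755) - 75093) + 318887 = (627398593/5755 - 75093) + 318887 = 195238378/5755 + 318887 = 2030433063/5755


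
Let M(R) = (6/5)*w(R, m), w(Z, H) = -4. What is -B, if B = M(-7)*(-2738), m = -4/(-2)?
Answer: -65712/5 ≈ -13142.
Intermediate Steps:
m = 2 (m = -4*(-1/2) = 2)
M(R) = -24/5 (M(R) = (6/5)*(-4) = -24/5)
B = 65712/5 (B = -24/5*(-2738) = 65712/5 ≈ 13142.)
-B = -1*65712/5 = -65712/5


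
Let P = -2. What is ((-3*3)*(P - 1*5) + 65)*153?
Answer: 19584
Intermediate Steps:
((-3*3)*(P - 1*5) + 65)*153 = ((-3*3)*(-2 - 1*5) + 65)*153 = (-9*(-2 - 5) + 65)*153 = (-9*(-7) + 65)*153 = (63 + 65)*153 = 128*153 = 19584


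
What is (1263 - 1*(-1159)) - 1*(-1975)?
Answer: 4397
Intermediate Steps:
(1263 - 1*(-1159)) - 1*(-1975) = (1263 + 1159) + 1975 = 2422 + 1975 = 4397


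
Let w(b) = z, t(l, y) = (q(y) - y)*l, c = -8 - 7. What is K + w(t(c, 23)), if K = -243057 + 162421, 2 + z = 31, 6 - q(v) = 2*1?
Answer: -80607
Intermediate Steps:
q(v) = 4 (q(v) = 6 - 2 = 4)
z = 29 (z = -2 + 31 = 29)
c = -15
t(l, y) = l*(4 - y) (t(l, y) = (4 - y)*l = l*(4 - y))
w(b) = 29
K = -80636
K + w(t(c, 23)) = -80636 + 29 = -80607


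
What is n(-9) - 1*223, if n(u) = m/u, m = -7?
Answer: -2000/9 ≈ -222.22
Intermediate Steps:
n(u) = -7/u
n(-9) - 1*223 = -7/(-9) - 1*223 = -7*(-⅑) - 223 = 7/9 - 223 = -2000/9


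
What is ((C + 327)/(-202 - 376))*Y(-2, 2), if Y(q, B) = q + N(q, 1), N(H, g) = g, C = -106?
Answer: 13/34 ≈ 0.38235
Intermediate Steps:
Y(q, B) = 1 + q (Y(q, B) = q + 1 = 1 + q)
((C + 327)/(-202 - 376))*Y(-2, 2) = ((-106 + 327)/(-202 - 376))*(1 - 2) = (221/(-578))*(-1) = (221*(-1/578))*(-1) = -13/34*(-1) = 13/34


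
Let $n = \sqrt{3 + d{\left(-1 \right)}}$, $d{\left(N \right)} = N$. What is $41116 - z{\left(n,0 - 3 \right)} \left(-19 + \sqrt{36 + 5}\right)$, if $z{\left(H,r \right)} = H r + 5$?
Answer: $41116 + \left(5 - 3 \sqrt{2}\right) \left(19 - \sqrt{41}\right) \approx 41126.0$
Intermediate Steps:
$n = \sqrt{2}$ ($n = \sqrt{3 - 1} = \sqrt{2} \approx 1.4142$)
$z{\left(H,r \right)} = 5 + H r$
$41116 - z{\left(n,0 - 3 \right)} \left(-19 + \sqrt{36 + 5}\right) = 41116 - \left(5 + \sqrt{2} \left(0 - 3\right)\right) \left(-19 + \sqrt{36 + 5}\right) = 41116 - \left(5 + \sqrt{2} \left(-3\right)\right) \left(-19 + \sqrt{41}\right) = 41116 - \left(5 - 3 \sqrt{2}\right) \left(-19 + \sqrt{41}\right) = 41116 - \left(-19 + \sqrt{41}\right) \left(5 - 3 \sqrt{2}\right)$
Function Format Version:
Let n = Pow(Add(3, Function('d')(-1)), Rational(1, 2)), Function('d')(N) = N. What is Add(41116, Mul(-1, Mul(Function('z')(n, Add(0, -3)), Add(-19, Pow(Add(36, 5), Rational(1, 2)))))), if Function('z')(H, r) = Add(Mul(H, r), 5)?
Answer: Add(41116, Mul(Add(5, Mul(-3, Pow(2, Rational(1, 2)))), Add(19, Mul(-1, Pow(41, Rational(1, 2)))))) ≈ 41126.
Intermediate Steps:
n = Pow(2, Rational(1, 2)) (n = Pow(Add(3, -1), Rational(1, 2)) = Pow(2, Rational(1, 2)) ≈ 1.4142)
Function('z')(H, r) = Add(5, Mul(H, r))
Add(41116, Mul(-1, Mul(Function('z')(n, Add(0, -3)), Add(-19, Pow(Add(36, 5), Rational(1, 2)))))) = Add(41116, Mul(-1, Mul(Add(5, Mul(Pow(2, Rational(1, 2)), Add(0, -3))), Add(-19, Pow(Add(36, 5), Rational(1, 2)))))) = Add(41116, Mul(-1, Mul(Add(5, Mul(Pow(2, Rational(1, 2)), -3)), Add(-19, Pow(41, Rational(1, 2)))))) = Add(41116, Mul(-1, Mul(Add(5, Mul(-3, Pow(2, Rational(1, 2)))), Add(-19, Pow(41, Rational(1, 2)))))) = Add(41116, Mul(-1, Mul(Add(-19, Pow(41, Rational(1, 2))), Add(5, Mul(-3, Pow(2, Rational(1, 2))))))) = Add(41116, Mul(-1, Add(-19, Pow(41, Rational(1, 2))), Add(5, Mul(-3, Pow(2, Rational(1, 2))))))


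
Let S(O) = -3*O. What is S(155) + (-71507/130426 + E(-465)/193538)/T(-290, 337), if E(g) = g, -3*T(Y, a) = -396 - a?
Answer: -2150945790250857/4625667452201 ≈ -465.00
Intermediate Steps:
T(Y, a) = 132 + a/3 (T(Y, a) = -(-396 - a)/3 = 132 + a/3)
S(155) + (-71507/130426 + E(-465)/193538)/T(-290, 337) = -3*155 + (-71507/130426 - 465/193538)/(132 + (1/3)*337) = -465 + (-71507*1/130426 - 465*1/193538)/(132 + 337/3) = -465 + (-71507/130426 - 465/193538)/(733/3) = -465 - 3474992464/6310596797*3/733 = -465 - 10424977392/4625667452201 = -2150945790250857/4625667452201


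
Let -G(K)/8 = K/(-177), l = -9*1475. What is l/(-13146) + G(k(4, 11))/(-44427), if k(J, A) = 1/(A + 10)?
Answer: 104389006217/103374609534 ≈ 1.0098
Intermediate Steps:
l = -13275
k(J, A) = 1/(10 + A)
G(K) = 8*K/177 (G(K) = -8*K/(-177) = -8*K*(-1)/177 = -(-8)*K/177 = 8*K/177)
l/(-13146) + G(k(4, 11))/(-44427) = -13275/(-13146) + (8/(177*(10 + 11)))/(-44427) = -13275*(-1/13146) + ((8/177)/21)*(-1/44427) = 4425/4382 + ((8/177)*(1/21))*(-1/44427) = 4425/4382 + (8/3717)*(-1/44427) = 4425/4382 - 8/165135159 = 104389006217/103374609534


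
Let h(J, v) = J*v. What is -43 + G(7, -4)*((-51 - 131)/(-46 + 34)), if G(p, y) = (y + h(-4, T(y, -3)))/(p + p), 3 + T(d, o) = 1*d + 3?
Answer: -30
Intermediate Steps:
T(d, o) = d (T(d, o) = -3 + (1*d + 3) = -3 + (d + 3) = -3 + (3 + d) = d)
G(p, y) = -3*y/(2*p) (G(p, y) = (y - 4*y)/(p + p) = (-3*y)/((2*p)) = (-3*y)*(1/(2*p)) = -3*y/(2*p))
-43 + G(7, -4)*((-51 - 131)/(-46 + 34)) = -43 + (-3/2*(-4)/7)*((-51 - 131)/(-46 + 34)) = -43 + (-3/2*(-4)*1/7)*(-182/(-12)) = -43 + 6*(-182*(-1/12))/7 = -43 + (6/7)*(91/6) = -43 + 13 = -30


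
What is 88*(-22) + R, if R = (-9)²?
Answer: -1855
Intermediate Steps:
R = 81
88*(-22) + R = 88*(-22) + 81 = -1936 + 81 = -1855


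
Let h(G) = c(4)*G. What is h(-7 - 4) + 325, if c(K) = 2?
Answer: 303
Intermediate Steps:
h(G) = 2*G
h(-7 - 4) + 325 = 2*(-7 - 4) + 325 = 2*(-11) + 325 = -22 + 325 = 303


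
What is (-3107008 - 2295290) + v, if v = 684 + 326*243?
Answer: -5322396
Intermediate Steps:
v = 79902 (v = 684 + 79218 = 79902)
(-3107008 - 2295290) + v = (-3107008 - 2295290) + 79902 = -5402298 + 79902 = -5322396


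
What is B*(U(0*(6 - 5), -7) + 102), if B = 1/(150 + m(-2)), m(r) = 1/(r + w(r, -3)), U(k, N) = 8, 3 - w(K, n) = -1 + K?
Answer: 440/601 ≈ 0.73211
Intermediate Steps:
w(K, n) = 4 - K (w(K, n) = 3 - (-1 + K) = 3 + (1 - K) = 4 - K)
m(r) = 1/4 (m(r) = 1/(r + (4 - r)) = 1/4)
B = 4/601 (B = 1/(150 + 1/4) = 1/(601/4) = 4/601 ≈ 0.0066556)
B*(U(0*(6 - 5), -7) + 102) = 4*(8 + 102)/601 = (4/601)*110 = 440/601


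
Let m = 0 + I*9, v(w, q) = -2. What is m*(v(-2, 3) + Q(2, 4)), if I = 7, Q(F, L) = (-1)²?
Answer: -63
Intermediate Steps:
Q(F, L) = 1
m = 63 (m = 0 + 7*9 = 0 + 63 = 63)
m*(v(-2, 3) + Q(2, 4)) = 63*(-2 + 1) = 63*(-1) = -63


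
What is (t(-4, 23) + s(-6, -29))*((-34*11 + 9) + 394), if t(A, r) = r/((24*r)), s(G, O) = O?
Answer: -20155/24 ≈ -839.79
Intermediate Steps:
t(A, r) = 1/24 (t(A, r) = r*(1/(24*r)) = 1/24)
(t(-4, 23) + s(-6, -29))*((-34*11 + 9) + 394) = (1/24 - 29)*((-34*11 + 9) + 394) = -695*((-374 + 9) + 394)/24 = -695*(-365 + 394)/24 = -695/24*29 = -20155/24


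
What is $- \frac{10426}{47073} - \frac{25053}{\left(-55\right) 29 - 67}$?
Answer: $\frac{29794663}{2006034} \approx 14.853$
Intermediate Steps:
$- \frac{10426}{47073} - \frac{25053}{\left(-55\right) 29 - 67} = \left(-10426\right) \frac{1}{47073} - \frac{25053}{-1595 - 67} = - \frac{802}{3621} - \frac{25053}{-1662} = - \frac{802}{3621} - - \frac{8351}{554} = - \frac{802}{3621} + \frac{8351}{554} = \frac{29794663}{2006034}$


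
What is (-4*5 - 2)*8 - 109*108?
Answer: -11948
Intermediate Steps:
(-4*5 - 2)*8 - 109*108 = (-20 - 2)*8 - 11772 = -22*8 - 11772 = -176 - 11772 = -11948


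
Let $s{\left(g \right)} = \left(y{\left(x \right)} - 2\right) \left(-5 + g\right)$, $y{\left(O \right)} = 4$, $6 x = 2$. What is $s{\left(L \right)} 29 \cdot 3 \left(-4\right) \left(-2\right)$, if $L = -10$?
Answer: $-20880$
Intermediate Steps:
$x = \frac{1}{3}$ ($x = \frac{1}{6} \cdot 2 = \frac{1}{3} \approx 0.33333$)
$s{\left(g \right)} = -10 + 2 g$ ($s{\left(g \right)} = \left(4 - 2\right) \left(-5 + g\right) = 2 \left(-5 + g\right) = -10 + 2 g$)
$s{\left(L \right)} 29 \cdot 3 \left(-4\right) \left(-2\right) = \left(-10 + 2 \left(-10\right)\right) 29 \cdot 3 \left(-4\right) \left(-2\right) = \left(-10 - 20\right) 29 \left(\left(-12\right) \left(-2\right)\right) = \left(-30\right) 29 \cdot 24 = \left(-870\right) 24 = -20880$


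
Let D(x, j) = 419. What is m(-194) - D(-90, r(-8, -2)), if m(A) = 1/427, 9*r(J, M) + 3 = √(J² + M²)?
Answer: -178912/427 ≈ -419.00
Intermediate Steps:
r(J, M) = -⅓ + √(J² + M²)/9
m(A) = 1/427
m(-194) - D(-90, r(-8, -2)) = 1/427 - 1*419 = 1/427 - 419 = -178912/427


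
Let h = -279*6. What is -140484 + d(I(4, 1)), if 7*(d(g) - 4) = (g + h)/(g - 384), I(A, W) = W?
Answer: -53803601/383 ≈ -1.4048e+5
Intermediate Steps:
h = -1674
d(g) = 4 + (-1674 + g)/(7*(-384 + g)) (d(g) = 4 + ((g - 1674)/(g - 384))/7 = 4 + ((-1674 + g)/(-384 + g))/7 = 4 + (-1674 + g)/(7*(-384 + g)))
-140484 + d(I(4, 1)) = -140484 + (-12426 + 29*1)/(7*(-384 + 1)) = -140484 + (⅐)*(-12426 + 29)/(-383) = -140484 + (⅐)*(-1/383)*(-12397) = -140484 + 1771/383 = -53803601/383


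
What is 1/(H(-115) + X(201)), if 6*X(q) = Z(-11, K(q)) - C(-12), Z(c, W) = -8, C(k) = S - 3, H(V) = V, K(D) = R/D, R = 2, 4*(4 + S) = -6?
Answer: -12/1379 ≈ -0.0087020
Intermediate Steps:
S = -11/2 (S = -4 + (¼)*(-6) = -4 - 3/2 = -11/2 ≈ -5.5000)
K(D) = 2/D
C(k) = -17/2 (C(k) = -11/2 - 3 = -17/2)
X(q) = 1/12 (X(q) = (-8 - 1*(-17/2))/6 = (-8 + 17/2)/6 = (⅙)*(½) = 1/12)
1/(H(-115) + X(201)) = 1/(-115 + 1/12) = 1/(-1379/12) = -12/1379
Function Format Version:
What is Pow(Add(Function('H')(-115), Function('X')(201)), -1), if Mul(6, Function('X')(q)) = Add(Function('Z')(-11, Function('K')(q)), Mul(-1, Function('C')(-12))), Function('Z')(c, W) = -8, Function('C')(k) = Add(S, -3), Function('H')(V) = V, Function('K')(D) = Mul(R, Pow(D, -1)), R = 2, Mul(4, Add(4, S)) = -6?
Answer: Rational(-12, 1379) ≈ -0.0087020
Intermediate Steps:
S = Rational(-11, 2) (S = Add(-4, Mul(Rational(1, 4), -6)) = Add(-4, Rational(-3, 2)) = Rational(-11, 2) ≈ -5.5000)
Function('K')(D) = Mul(2, Pow(D, -1))
Function('C')(k) = Rational(-17, 2) (Function('C')(k) = Add(Rational(-11, 2), -3) = Rational(-17, 2))
Function('X')(q) = Rational(1, 12) (Function('X')(q) = Mul(Rational(1, 6), Add(-8, Mul(-1, Rational(-17, 2)))) = Mul(Rational(1, 6), Add(-8, Rational(17, 2))) = Mul(Rational(1, 6), Rational(1, 2)) = Rational(1, 12))
Pow(Add(Function('H')(-115), Function('X')(201)), -1) = Pow(Add(-115, Rational(1, 12)), -1) = Pow(Rational(-1379, 12), -1) = Rational(-12, 1379)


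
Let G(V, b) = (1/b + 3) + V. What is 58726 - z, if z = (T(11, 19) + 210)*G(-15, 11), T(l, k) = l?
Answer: 674937/11 ≈ 61358.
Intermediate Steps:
G(V, b) = 3 + V + 1/b (G(V, b) = (3 + 1/b) + V = 3 + V + 1/b)
z = -28951/11 (z = (11 + 210)*(3 - 15 + 1/11) = 221*(3 - 15 + 1/11) = 221*(-131/11) = -28951/11 ≈ -2631.9)
58726 - z = 58726 - 1*(-28951/11) = 58726 + 28951/11 = 674937/11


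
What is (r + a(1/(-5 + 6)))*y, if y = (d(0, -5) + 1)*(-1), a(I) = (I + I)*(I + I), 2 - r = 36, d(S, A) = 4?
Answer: 150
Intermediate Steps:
r = -34 (r = 2 - 1*36 = 2 - 36 = -34)
a(I) = 4*I**2 (a(I) = (2*I)*(2*I) = 4*I**2)
y = -5 (y = (4 + 1)*(-1) = 5*(-1) = -5)
(r + a(1/(-5 + 6)))*y = (-34 + 4*(1/(-5 + 6))**2)*(-5) = (-34 + 4*(1/1)**2)*(-5) = (-34 + 4*1**2)*(-5) = (-34 + 4*1)*(-5) = (-34 + 4)*(-5) = -30*(-5) = 150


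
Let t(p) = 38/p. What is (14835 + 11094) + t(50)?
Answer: 648244/25 ≈ 25930.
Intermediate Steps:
(14835 + 11094) + t(50) = (14835 + 11094) + 38/50 = 25929 + 38*(1/50) = 25929 + 19/25 = 648244/25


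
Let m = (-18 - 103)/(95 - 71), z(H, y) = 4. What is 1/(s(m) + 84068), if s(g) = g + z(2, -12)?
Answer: 24/2017607 ≈ 1.1895e-5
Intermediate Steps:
m = -121/24 ≈ -5.0417
s(g) = 4 + g (s(g) = g + 4 = 4 + g)
1/(s(m) + 84068) = 1/((4 - 121/24) + 84068) = 1/(-25/24 + 84068) = 1/(2017607/24) = 24/2017607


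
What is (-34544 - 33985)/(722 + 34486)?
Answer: -22843/11736 ≈ -1.9464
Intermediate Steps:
(-34544 - 33985)/(722 + 34486) = -68529/35208 = -68529*1/35208 = -22843/11736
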